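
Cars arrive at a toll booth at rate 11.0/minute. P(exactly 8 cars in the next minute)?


Poisson(λ=11.0): P(X=8) = e^(-λ)×λ^k/k!
= e^(-11.0) × 11.0^8 / 8!
≈ 1.670170079e-05 × 214358881 / 40320 ≈ 0.088794

P(X=8) ≈ 0.088794 ≈ 8.88%


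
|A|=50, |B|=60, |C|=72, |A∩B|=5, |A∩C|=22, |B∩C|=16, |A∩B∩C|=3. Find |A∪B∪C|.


|A∪B∪C| = 50+60+72-5-22-16+3 = 142

|A∪B∪C| = 142


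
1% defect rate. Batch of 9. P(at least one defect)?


P(all good) = (99/100)^9 = 913517247483640899/1000000000000000000
P(≥1 defect) = 86482752516359101/1000000000000000000

P = 86482752516359101/1000000000000000000 ≈ 8.65%


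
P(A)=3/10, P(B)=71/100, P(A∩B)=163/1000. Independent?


P(A)×P(B) = 213/1000
P(A∩B) = 163/1000
Not equal → NOT independent

No, not independent


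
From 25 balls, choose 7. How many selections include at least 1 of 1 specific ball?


Complement: C(25,7) - C(24,7) = 480700 - 346104 = 134596

134596


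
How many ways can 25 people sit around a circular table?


Circular arrangements of 25 distinct objects: fix one position to break rotational symmetry.
(n-1)! = 24! = 620448401733239439360000

620448401733239439360000


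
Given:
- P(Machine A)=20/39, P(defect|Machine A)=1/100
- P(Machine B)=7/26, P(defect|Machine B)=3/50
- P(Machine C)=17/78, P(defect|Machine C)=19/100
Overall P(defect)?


P(B) = Σ P(B|Aᵢ)×P(Aᵢ)
  1/100×20/39 = 1/195
  3/50×7/26 = 21/1300
  19/100×17/78 = 323/7800
Sum = 163/2600

P(defect) = 163/2600 ≈ 6.27%


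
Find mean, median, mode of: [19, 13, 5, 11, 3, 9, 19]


Sorted: [3, 5, 9, 11, 13, 19, 19]
Mean = 79/7
Median = 11
Freq: {19: 2, 13: 1, 5: 1, 11: 1, 3: 1, 9: 1}
Mode: [19]

Mean=79/7, Median=11, Mode=19


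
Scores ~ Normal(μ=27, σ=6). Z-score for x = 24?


z = (x - μ)/σ = (24 - 27)/6 = -0.5

z = -0.5


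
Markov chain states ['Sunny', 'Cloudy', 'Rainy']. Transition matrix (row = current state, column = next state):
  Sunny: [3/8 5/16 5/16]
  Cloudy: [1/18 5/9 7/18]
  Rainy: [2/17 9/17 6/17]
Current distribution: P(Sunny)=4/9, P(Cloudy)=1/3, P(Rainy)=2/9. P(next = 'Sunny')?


P(next=Sunny) = Σᵢ P(now=i)×P(i→Sunny)
= 4/9×3/8 + 1/3×1/18 + 2/9×2/17
= 1/6 + 1/54 + 4/153 = 97/459

P = 97/459 ≈ 0.2113


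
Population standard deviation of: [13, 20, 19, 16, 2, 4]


Mean = 74/6 = 37/3
  (13-37/3)²=4/9
  (20-37/3)²=529/9
  (19-37/3)²=400/9
  (16-37/3)²=121/9
  (2-37/3)²=961/9
  (4-37/3)²=625/9
Σ(x-μ)² = 880/3
σ² = (880/3)/6 = 440/9

σ = √(440/9) ≈ 6.9921


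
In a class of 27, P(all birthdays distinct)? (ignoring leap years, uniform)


P(all different) = Π(365-i)/365 for i=0..26
= (365/365)×(364/365)×...×(339/365)
= 0.373141

P ≈ 0.3731 ≈ 37.31%


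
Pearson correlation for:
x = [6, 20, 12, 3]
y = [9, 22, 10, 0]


n=4, Σx=41, Σy=41, Σxy=614, Σx²=589, Σy²=665
r = (4×614 - 41×41)/√((4×589 - 41²)(4×665 - 41²))
= 775/√(675×979) = 775/√660825 ≈ 775/812.9114 ≈ 0.9534

r ≈ 0.9534


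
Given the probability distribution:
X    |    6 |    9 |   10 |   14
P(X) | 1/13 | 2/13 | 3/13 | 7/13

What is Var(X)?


E[X] = 152/13
E[X²] = 1870/13
Var(X) = E[X²] - (E[X])² = 1870/13 - 23104/169 = 1206/169

Var(X) = 1206/169 ≈ 7.1361


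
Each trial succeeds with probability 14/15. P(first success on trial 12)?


Geometric: P(X=12) = (1-p)^(k-1)×p = (1/15)^11×14/15 = 14/129746337890625

P(X=12) = 14/129746337890625 ≈ 0.00%


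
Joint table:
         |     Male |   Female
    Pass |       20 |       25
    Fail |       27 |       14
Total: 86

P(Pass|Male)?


P(Pass|Male) = 20/(20+27) = 20/47

P = 20/47 ≈ 42.55%


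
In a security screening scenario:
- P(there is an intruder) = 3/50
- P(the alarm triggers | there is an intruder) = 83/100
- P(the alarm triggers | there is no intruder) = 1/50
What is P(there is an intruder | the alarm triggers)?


Using Bayes' theorem:
P(A|B) = P(B|A)·P(A) / P(B)

P(the alarm triggers) = 83/100 × 3/50 + 1/50 × 47/50
= 249/5000 + 47/2500 = 343/5000

P(there is an intruder|the alarm triggers) = (249/5000) / (343/5000) = 249/343

P(there is an intruder|the alarm triggers) = 249/343 ≈ 72.59%


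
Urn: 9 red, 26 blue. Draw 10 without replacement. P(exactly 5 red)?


Hypergeometric: C(9,5)×C(26,5)/C(35,10)
= 126×65780/183579396 = 690/15283

P(X=5) = 690/15283 ≈ 4.51%


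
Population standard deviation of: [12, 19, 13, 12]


Mean = 56/4 = 14
  (12-14)²=4
  (19-14)²=25
  (13-14)²=1
  (12-14)²=4
Σ(x-μ)² = 34
σ² = 34/4 = 17/2

σ = √(17/2) ≈ 2.9155


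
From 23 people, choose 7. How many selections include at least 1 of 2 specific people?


Complement: C(23,7) - C(21,7) = 245157 - 116280 = 128877

128877


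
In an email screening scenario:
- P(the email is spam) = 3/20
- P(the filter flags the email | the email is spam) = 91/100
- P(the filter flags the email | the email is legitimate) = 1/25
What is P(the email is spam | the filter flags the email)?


Using Bayes' theorem:
P(A|B) = P(B|A)·P(A) / P(B)

P(the filter flags the email) = 91/100 × 3/20 + 1/25 × 17/20
= 273/2000 + 17/500 = 341/2000

P(the email is spam|the filter flags the email) = (273/2000) / (341/2000) = 273/341

P(the email is spam|the filter flags the email) = 273/341 ≈ 80.06%


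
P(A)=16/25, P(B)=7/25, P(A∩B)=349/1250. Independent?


P(A)×P(B) = 112/625
P(A∩B) = 349/1250
Not equal → NOT independent

No, not independent


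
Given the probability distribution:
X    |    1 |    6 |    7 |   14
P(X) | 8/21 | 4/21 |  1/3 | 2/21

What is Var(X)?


E[X] = 109/21
E[X²] = 887/21
Var(X) = E[X²] - (E[X])² = 887/21 - 11881/441 = 6746/441

Var(X) = 6746/441 ≈ 15.2971


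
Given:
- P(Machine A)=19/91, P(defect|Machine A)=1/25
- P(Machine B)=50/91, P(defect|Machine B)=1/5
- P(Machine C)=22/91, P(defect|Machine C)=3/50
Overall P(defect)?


P(B) = Σ P(B|Aᵢ)×P(Aᵢ)
  1/25×19/91 = 19/2275
  1/5×50/91 = 10/91
  3/50×22/91 = 33/2275
Sum = 302/2275

P(defect) = 302/2275 ≈ 13.27%


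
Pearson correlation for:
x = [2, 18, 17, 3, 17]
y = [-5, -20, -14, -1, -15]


n=5, Σx=57, Σy=-55, Σxy=-866, Σx²=915, Σy²=847
r = (5×(-866) - 57×(-55))/√((5×915 - 57²)(5×847 - (-55)²))
= -1195/√(1326×1210) = -1195/√1604460 ≈ -1195/1266.6728 ≈ -0.9434

r ≈ -0.9434


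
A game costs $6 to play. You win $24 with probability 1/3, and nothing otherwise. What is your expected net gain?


E[gain] = (24-6)×1/3 + (-6)×2/3
= 6 - 4 = 2

Expected net gain = $2 ≈ $2.00


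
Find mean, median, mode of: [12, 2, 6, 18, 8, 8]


Sorted: [2, 6, 8, 8, 12, 18]
Mean = 54/6 = 9
Median = 8
Freq: {12: 1, 2: 1, 6: 1, 18: 1, 8: 2}
Mode: [8]

Mean=9, Median=8, Mode=8


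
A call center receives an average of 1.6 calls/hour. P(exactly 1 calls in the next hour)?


Poisson(λ=1.6): P(X=1) = e^(-λ)×λ^k/k!
= e^(-1.6) × 1.6^1 / 1!
≈ 0.201896518 × 1.6 / 1 ≈ 0.323034

P(X=1) ≈ 0.323034 ≈ 32.30%


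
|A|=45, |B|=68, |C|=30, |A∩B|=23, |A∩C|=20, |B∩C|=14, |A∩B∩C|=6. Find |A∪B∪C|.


|A∪B∪C| = 45+68+30-23-20-14+6 = 92

|A∪B∪C| = 92


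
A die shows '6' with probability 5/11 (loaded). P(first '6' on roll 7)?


Geometric: P(X=7) = (1-p)^(k-1)×p = (6/11)^6×5/11 = 233280/19487171

P(X=7) = 233280/19487171 ≈ 1.20%


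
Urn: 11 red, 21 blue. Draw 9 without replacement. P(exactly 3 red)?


Hypergeometric: C(11,3)×C(21,6)/C(32,9)
= 165×54264/28048800 = 74613/233740

P(X=3) = 74613/233740 ≈ 31.92%


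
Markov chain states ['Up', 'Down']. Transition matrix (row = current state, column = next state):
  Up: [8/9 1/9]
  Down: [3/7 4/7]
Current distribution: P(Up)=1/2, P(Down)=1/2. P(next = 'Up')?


P(next=Up) = Σᵢ P(now=i)×P(i→Up)
= 1/2×8/9 + 1/2×3/7
= 4/9 + 3/14 = 83/126

P = 83/126 ≈ 0.6587


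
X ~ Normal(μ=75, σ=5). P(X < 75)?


z = (75-75)/5 = 0.0
P(Z < 0.0) = 0.5000

P(X < 75) ≈ 0.5000


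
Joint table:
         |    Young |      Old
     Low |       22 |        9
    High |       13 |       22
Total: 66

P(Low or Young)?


P(Low∨Young) = P(Low) + P(Young) - P(Low∧Young)
= (31 + 35 - 22)/66 = 44/66 = 2/3

P = 2/3 ≈ 66.67%


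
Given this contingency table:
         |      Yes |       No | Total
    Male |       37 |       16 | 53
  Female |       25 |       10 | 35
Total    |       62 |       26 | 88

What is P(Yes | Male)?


P(Yes | Male) = 37/(37+16) = 37/53

P(Yes|Male) = 37/53 ≈ 69.81%


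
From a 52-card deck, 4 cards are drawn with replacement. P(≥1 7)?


P(not a 7) = 48/52 = 12/13
P(none in 4 draws) = (12/13)^4 = 20736/28561
P(≥1 7) = 1 - 20736/28561 = 7825/28561

P = 7825/28561 ≈ 27.40%


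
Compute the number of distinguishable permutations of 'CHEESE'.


Letters: 6, freq: {'C': 1, 'H': 1, 'E': 3, 'S': 1}
6!/(1!×1!×3!×1!) = 720/6 = 120

120


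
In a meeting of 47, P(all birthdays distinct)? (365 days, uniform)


P(all different) = Π(365-i)/365 for i=0..46
= (365/365)×(364/365)×...×(319/365)
= 0.045226

P ≈ 0.0452 ≈ 4.52%


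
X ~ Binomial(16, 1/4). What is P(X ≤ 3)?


P(X ≤ 3) = Σ P(X=i) for i=0..3
P(X=0) = 43046721/4294967296
P(X=1) = 14348907/268435456
P(X=2) = 71744535/536870912
P(X=3) = 55801305/268435456
Sum = 1739406393/4294967296

P(X ≤ 3) = 1739406393/4294967296 ≈ 40.50%


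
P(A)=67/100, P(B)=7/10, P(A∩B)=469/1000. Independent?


P(A)×P(B) = 469/1000
P(A∩B) = 469/1000
Equal ✓ → Independent

Yes, independent


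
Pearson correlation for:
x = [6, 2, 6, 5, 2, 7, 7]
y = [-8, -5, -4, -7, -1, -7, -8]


n=7, Σx=35, Σy=-40, Σxy=-224, Σx²=203, Σy²=268
r = (7×(-224) - 35×(-40))/√((7×203 - 35²)(7×268 - (-40)²))
= -168/√(196×276) = -168/√54096 ≈ -168/232.5855 ≈ -0.7223

r ≈ -0.7223


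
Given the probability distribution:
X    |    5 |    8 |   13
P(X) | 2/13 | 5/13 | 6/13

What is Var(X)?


E[X] = 128/13
E[X²] = 1384/13
Var(X) = E[X²] - (E[X])² = 1384/13 - 16384/169 = 1608/169

Var(X) = 1608/169 ≈ 9.5148


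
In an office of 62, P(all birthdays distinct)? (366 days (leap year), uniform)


P(all different) = Π(366-i)/366 for i=0..61
= (366/366)×(365/366)×...×(305/366)
= 0.004156

P ≈ 0.0042 ≈ 0.42%


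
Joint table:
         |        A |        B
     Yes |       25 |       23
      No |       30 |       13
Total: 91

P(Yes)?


P(Yes) = (25+23)/91 = 48/91

P(Yes) = 48/91 ≈ 52.75%


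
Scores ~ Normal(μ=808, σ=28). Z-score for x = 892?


z = (x - μ)/σ = (892 - 808)/28 = 3.0

z = 3.0


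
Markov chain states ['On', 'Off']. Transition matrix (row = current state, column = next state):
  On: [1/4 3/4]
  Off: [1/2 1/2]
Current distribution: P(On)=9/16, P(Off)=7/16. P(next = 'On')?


P(next=On) = Σᵢ P(now=i)×P(i→On)
= 9/16×1/4 + 7/16×1/2
= 9/64 + 7/32 = 23/64

P = 23/64 ≈ 0.3594


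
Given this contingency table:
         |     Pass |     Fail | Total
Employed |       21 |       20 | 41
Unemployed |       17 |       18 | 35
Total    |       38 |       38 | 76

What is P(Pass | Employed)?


P(Pass | Employed) = 21/(21+20) = 21/41

P(Pass|Employed) = 21/41 ≈ 51.22%


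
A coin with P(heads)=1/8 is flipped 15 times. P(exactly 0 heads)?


Binomial: P(X=0) = C(15,0)×p^0×(1-p)^15
= 1 × 1 × 4747561509943/35184372088832 = 4747561509943/35184372088832

P(X=0) = 4747561509943/35184372088832 ≈ 13.49%


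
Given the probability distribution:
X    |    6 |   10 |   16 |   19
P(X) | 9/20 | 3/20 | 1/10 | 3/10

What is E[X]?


E[X] = Σ x·P(X=x)
= (6)×(9/20) + (10)×(3/20) + (16)×(1/10) + (19)×(3/10)
= 23/2

E[X] = 23/2


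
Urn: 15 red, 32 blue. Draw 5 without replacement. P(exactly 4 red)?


Hypergeometric: C(15,4)×C(32,1)/C(47,5)
= 1365×32/1533939 = 14560/511313

P(X=4) = 14560/511313 ≈ 2.85%


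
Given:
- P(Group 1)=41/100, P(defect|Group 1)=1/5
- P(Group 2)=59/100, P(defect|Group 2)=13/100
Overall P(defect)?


P(B) = Σ P(B|Aᵢ)×P(Aᵢ)
  1/5×41/100 = 41/500
  13/100×59/100 = 767/10000
Sum = 1587/10000

P(defect) = 1587/10000 ≈ 15.87%


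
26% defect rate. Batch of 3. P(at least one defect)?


P(all good) = (37/50)^3 = 50653/125000
P(≥1 defect) = 74347/125000

P = 74347/125000 ≈ 59.48%


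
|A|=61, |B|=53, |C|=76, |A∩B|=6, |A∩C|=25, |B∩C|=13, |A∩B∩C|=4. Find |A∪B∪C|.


|A∪B∪C| = 61+53+76-6-25-13+4 = 150

|A∪B∪C| = 150


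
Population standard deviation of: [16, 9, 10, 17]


Mean = 52/4 = 13
  (16-13)²=9
  (9-13)²=16
  (10-13)²=9
  (17-13)²=16
Σ(x-μ)² = 50
σ² = 50/4 = 25/2

σ = √(25/2) ≈ 3.5355


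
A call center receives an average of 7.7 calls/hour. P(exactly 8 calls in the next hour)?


Poisson(λ=7.7): P(X=8) = e^(-λ)×λ^k/k!
= e^(-7.7) × 7.7^8 / 8!
≈ 0.0004528271829 × 12357362.9155 / 40320 ≈ 0.138783

P(X=8) ≈ 0.138783 ≈ 13.88%


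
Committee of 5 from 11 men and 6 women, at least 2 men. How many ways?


Count by #men:
  2M,3W: C(11,2)×C(6,3)=1100
  3M,2W: C(11,3)×C(6,2)=2475
  4M,1W: C(11,4)×C(6,1)=1980
  5M,0W: C(11,5)×C(6,0)=462
Total = 6017

6017


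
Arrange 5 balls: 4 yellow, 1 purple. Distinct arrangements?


5!/(4!×1!) = 5

5


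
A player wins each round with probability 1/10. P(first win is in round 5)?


Geometric: P(X=5) = (1-p)^(k-1)×p = (9/10)^4×1/10 = 6561/100000

P(X=5) = 6561/100000 ≈ 6.56%


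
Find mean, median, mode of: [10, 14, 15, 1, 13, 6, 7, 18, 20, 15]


Sorted: [1, 6, 7, 10, 13, 14, 15, 15, 18, 20]
Mean = 119/10
Median = 27/2
Freq: {10: 1, 14: 1, 15: 2, 1: 1, 13: 1, 6: 1, 7: 1, 18: 1, 20: 1}
Mode: [15]

Mean=119/10, Median=27/2, Mode=15


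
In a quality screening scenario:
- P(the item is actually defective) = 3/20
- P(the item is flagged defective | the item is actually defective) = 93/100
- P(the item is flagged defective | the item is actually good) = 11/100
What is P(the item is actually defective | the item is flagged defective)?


Using Bayes' theorem:
P(A|B) = P(B|A)·P(A) / P(B)

P(the item is flagged defective) = 93/100 × 3/20 + 11/100 × 17/20
= 279/2000 + 187/2000 = 233/1000

P(the item is actually defective|the item is flagged defective) = (279/2000) / (233/1000) = 279/466

P(the item is actually defective|the item is flagged defective) = 279/466 ≈ 59.87%


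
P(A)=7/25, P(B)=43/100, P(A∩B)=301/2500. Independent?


P(A)×P(B) = 301/2500
P(A∩B) = 301/2500
Equal ✓ → Independent

Yes, independent


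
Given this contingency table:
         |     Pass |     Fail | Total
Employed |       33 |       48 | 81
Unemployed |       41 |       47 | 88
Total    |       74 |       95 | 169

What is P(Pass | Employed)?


P(Pass | Employed) = 33/(33+48) = 33/81 = 11/27

P(Pass|Employed) = 11/27 ≈ 40.74%


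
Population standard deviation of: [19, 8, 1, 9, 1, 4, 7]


Mean = 49/7 = 7
  (19-7)²=144
  (8-7)²=1
  (1-7)²=36
  (9-7)²=4
  (1-7)²=36
  (4-7)²=9
  (7-7)²=0
Σ(x-μ)² = 230
σ² = 230/7

σ = √(230/7) ≈ 5.7321


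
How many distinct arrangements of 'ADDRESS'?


Letters: 7, freq: {'A': 1, 'D': 2, 'R': 1, 'E': 1, 'S': 2}
7!/(1!×2!×1!×1!×2!) = 5040/4 = 1260

1260


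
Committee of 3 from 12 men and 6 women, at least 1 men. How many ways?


Count by #men:
  1M,2W: C(12,1)×C(6,2)=180
  2M,1W: C(12,2)×C(6,1)=396
  3M,0W: C(12,3)×C(6,0)=220
Total = 796

796


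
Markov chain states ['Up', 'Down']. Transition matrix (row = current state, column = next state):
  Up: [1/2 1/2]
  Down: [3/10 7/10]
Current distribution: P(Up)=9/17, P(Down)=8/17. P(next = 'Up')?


P(next=Up) = Σᵢ P(now=i)×P(i→Up)
= 9/17×1/2 + 8/17×3/10
= 9/34 + 12/85 = 69/170

P = 69/170 ≈ 0.4059


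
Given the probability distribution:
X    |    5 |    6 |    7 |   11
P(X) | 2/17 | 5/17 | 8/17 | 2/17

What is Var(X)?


E[X] = 118/17
E[X²] = 864/17
Var(X) = E[X²] - (E[X])² = 864/17 - 13924/289 = 764/289

Var(X) = 764/289 ≈ 2.6436


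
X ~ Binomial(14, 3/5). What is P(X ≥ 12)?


P(X ≥ 12) = Σ P(X=i) for i=12..14
P(X=12) = 193444524/6103515625
P(X=13) = 44641044/6103515625
P(X=14) = 4782969/6103515625
Sum = 242868537/6103515625

P(X ≥ 12) = 242868537/6103515625 ≈ 3.98%


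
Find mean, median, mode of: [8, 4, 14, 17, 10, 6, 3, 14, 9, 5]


Sorted: [3, 4, 5, 6, 8, 9, 10, 14, 14, 17]
Mean = 90/10 = 9
Median = 17/2
Freq: {8: 1, 4: 1, 14: 2, 17: 1, 10: 1, 6: 1, 3: 1, 9: 1, 5: 1}
Mode: [14]

Mean=9, Median=17/2, Mode=14


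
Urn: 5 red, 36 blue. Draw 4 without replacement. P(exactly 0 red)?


Hypergeometric: C(5,0)×C(36,4)/C(41,4)
= 1×58905/101270 = 11781/20254

P(X=0) = 11781/20254 ≈ 58.17%


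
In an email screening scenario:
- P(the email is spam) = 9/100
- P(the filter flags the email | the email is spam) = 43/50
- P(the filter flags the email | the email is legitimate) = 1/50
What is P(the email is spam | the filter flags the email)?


Using Bayes' theorem:
P(A|B) = P(B|A)·P(A) / P(B)

P(the filter flags the email) = 43/50 × 9/100 + 1/50 × 91/100
= 387/5000 + 91/5000 = 239/2500

P(the email is spam|the filter flags the email) = (387/5000) / (239/2500) = 387/478

P(the email is spam|the filter flags the email) = 387/478 ≈ 80.96%


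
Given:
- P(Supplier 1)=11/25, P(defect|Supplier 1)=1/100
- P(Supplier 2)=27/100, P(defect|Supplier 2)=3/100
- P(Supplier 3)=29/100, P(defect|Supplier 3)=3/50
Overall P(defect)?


P(B) = Σ P(B|Aᵢ)×P(Aᵢ)
  1/100×11/25 = 11/2500
  3/100×27/100 = 81/10000
  3/50×29/100 = 87/5000
Sum = 299/10000

P(defect) = 299/10000 ≈ 2.99%


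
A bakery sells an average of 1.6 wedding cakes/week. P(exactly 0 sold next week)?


Poisson(λ=1.6): P(X=0) = e^(-λ)×λ^k/k!
= e^(-1.6) × 1.6^0 / 0!
≈ 0.201896518 × 1 / 1 ≈ 0.201897

P(X=0) ≈ 0.201897 ≈ 20.19%


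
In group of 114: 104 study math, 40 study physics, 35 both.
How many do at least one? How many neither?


|A∪B| = 104+40-35 = 109
Neither = 114-109 = 5

At least one: 109; Neither: 5


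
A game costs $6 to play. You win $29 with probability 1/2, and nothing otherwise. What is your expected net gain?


E[gain] = (29-6)×1/2 + (-6)×1/2
= 23/2 - 3 = 17/2

Expected net gain = $17/2 ≈ $8.50


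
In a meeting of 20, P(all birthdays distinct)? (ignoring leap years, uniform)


P(all different) = Π(365-i)/365 for i=0..19
= (365/365)×(364/365)×...×(346/365)
= 0.588562

P ≈ 0.5886 ≈ 58.86%


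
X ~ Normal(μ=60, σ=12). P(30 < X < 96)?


z₁=(30-60)/12=-2.5, z₂=(96-60)/12=3.0
P = Φ(3.0) - Φ(-2.5) = 0.998650 - 0.006210 = 0.992440 ≈ 0.9924

P(30 < X < 96) ≈ 0.9924


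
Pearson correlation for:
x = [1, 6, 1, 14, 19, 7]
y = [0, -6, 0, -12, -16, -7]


n=6, Σx=48, Σy=-41, Σxy=-557, Σx²=644, Σy²=485
r = (6×(-557) - 48×(-41))/√((6×644 - 48²)(6×485 - (-41)²))
= -1374/√(1560×1229) = -1374/√1917240 ≈ -1374/1384.6444 ≈ -0.9923

r ≈ -0.9923


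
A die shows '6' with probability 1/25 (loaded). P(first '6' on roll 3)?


Geometric: P(X=3) = (1-p)^(k-1)×p = (24/25)^2×1/25 = 576/15625

P(X=3) = 576/15625 ≈ 3.69%


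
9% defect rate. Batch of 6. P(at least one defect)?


P(all good) = (91/100)^6 = 567869252041/1000000000000
P(≥1 defect) = 432130747959/1000000000000

P = 432130747959/1000000000000 ≈ 43.21%


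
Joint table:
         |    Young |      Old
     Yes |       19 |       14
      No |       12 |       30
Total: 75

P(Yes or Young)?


P(Yes∨Young) = P(Yes) + P(Young) - P(Yes∧Young)
= (33 + 31 - 19)/75 = 45/75 = 3/5

P = 3/5 ≈ 60.00%


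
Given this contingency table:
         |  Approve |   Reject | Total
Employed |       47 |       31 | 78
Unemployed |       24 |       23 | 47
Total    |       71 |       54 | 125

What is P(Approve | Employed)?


P(Approve | Employed) = 47/(47+31) = 47/78

P(Approve|Employed) = 47/78 ≈ 60.26%


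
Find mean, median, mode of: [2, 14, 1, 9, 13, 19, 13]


Sorted: [1, 2, 9, 13, 13, 14, 19]
Mean = 71/7
Median = 13
Freq: {2: 1, 14: 1, 1: 1, 9: 1, 13: 2, 19: 1}
Mode: [13]

Mean=71/7, Median=13, Mode=13


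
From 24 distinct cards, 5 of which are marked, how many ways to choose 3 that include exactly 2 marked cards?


Choose 2 of the 5 marked cards and 1 of the other 19 cards:
C(5,2)×C(19,1) = 10×19 = 190

190


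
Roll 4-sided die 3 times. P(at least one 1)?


P(no 1)^3 = (3/4)^3 = 27/64
P(≥1) = 1 - 27/64 = 37/64

P = 37/64 ≈ 57.81%


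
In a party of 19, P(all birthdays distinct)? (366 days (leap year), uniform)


P(all different) = Π(366-i)/366 for i=0..18
= (366/366)×(365/366)×...×(348/366)
= 0.621705

P ≈ 0.6217 ≈ 62.17%


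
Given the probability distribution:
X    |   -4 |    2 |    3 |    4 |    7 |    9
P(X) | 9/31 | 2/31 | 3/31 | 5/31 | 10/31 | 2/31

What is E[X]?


E[X] = Σ x·P(X=x)
= (-4)×(9/31) + (2)×(2/31) + (3)×(3/31) + (4)×(5/31) + (7)×(10/31) + (9)×(2/31)
= 85/31

E[X] = 85/31


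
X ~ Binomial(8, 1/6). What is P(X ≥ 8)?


P(X ≥ 8) = Σ P(X=i) for i=8..8
P(X=8) = 1/1679616
Sum = 1/1679616

P(X ≥ 8) = 1/1679616 ≈ 0.00%


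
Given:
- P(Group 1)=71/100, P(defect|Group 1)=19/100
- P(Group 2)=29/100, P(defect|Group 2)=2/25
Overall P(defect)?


P(B) = Σ P(B|Aᵢ)×P(Aᵢ)
  19/100×71/100 = 1349/10000
  2/25×29/100 = 29/1250
Sum = 1581/10000

P(defect) = 1581/10000 ≈ 15.81%


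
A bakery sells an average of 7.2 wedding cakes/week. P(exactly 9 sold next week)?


Poisson(λ=7.2): P(X=9) = e^(-λ)×λ^k/k!
= e^(-7.2) × 7.2^9 / 9!
≈ 0.0007465858084 × 51998697.8142 / 362880 ≈ 0.106982

P(X=9) ≈ 0.106982 ≈ 10.70%


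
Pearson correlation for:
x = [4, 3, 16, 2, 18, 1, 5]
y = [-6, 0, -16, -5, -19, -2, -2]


n=7, Σx=49, Σy=-50, Σxy=-644, Σx²=635, Σy²=686
r = (7×(-644) - 49×(-50))/√((7×635 - 49²)(7×686 - (-50)²))
= -2058/√(2044×2302) = -2058/√4705288 ≈ -2058/2169.1676 ≈ -0.9488

r ≈ -0.9488


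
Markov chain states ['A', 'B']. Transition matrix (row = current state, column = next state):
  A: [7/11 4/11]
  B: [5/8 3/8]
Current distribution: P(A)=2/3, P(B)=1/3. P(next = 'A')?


P(next=A) = Σᵢ P(now=i)×P(i→A)
= 2/3×7/11 + 1/3×5/8
= 14/33 + 5/24 = 167/264

P = 167/264 ≈ 0.6326


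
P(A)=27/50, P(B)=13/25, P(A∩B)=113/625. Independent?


P(A)×P(B) = 351/1250
P(A∩B) = 113/625
Not equal → NOT independent

No, not independent


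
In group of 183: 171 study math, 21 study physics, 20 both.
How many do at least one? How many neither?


|A∪B| = 171+21-20 = 172
Neither = 183-172 = 11

At least one: 172; Neither: 11


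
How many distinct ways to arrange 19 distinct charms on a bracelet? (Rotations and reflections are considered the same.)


Free circular arrangements: rotations and reflections both identified.
(n-1)!/2 = 18!/2 = 6402373705728000/2 = 3201186852864000

3201186852864000


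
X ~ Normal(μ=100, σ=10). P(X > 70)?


z = (70-100)/10 = -3.0
P(X > 70) = 1 - P(Z ≤ -3.0) = 1 - 0.0013 = 0.9987

P(X > 70) ≈ 0.9987


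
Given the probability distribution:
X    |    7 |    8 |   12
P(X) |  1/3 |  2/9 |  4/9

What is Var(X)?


E[X] = 85/9
E[X²] = 851/9
Var(X) = E[X²] - (E[X])² = 851/9 - 7225/81 = 434/81

Var(X) = 434/81 ≈ 5.3580


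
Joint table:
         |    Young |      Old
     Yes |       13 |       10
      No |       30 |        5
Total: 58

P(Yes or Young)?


P(Yes∨Young) = P(Yes) + P(Young) - P(Yes∧Young)
= (23 + 43 - 13)/58 = 53/58

P = 53/58 ≈ 91.38%


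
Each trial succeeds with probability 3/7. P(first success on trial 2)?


Geometric: P(X=2) = (1-p)^(k-1)×p = (4/7)^1×3/7 = 12/49

P(X=2) = 12/49 ≈ 24.49%


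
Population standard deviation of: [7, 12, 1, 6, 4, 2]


Mean = 32/6 = 16/3
  (7-16/3)²=25/9
  (12-16/3)²=400/9
  (1-16/3)²=169/9
  (6-16/3)²=4/9
  (4-16/3)²=16/9
  (2-16/3)²=100/9
Σ(x-μ)² = 238/3
σ² = (238/3)/6 = 119/9

σ = √(119/9) ≈ 3.6362


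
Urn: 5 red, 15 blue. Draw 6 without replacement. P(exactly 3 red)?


Hypergeometric: C(5,3)×C(15,3)/C(20,6)
= 10×455/38760 = 455/3876

P(X=3) = 455/3876 ≈ 11.74%


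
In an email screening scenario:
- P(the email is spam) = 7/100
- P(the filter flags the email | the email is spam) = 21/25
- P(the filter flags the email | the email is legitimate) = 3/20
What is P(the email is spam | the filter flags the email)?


Using Bayes' theorem:
P(A|B) = P(B|A)·P(A) / P(B)

P(the filter flags the email) = 21/25 × 7/100 + 3/20 × 93/100
= 147/2500 + 279/2000 = 1983/10000

P(the email is spam|the filter flags the email) = (147/2500) / (1983/10000) = 196/661

P(the email is spam|the filter flags the email) = 196/661 ≈ 29.65%


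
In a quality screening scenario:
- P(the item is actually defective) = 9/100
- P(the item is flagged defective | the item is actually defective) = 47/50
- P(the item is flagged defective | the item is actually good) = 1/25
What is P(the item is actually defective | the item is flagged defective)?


Using Bayes' theorem:
P(A|B) = P(B|A)·P(A) / P(B)

P(the item is flagged defective) = 47/50 × 9/100 + 1/25 × 91/100
= 423/5000 + 91/2500 = 121/1000

P(the item is actually defective|the item is flagged defective) = (423/5000) / (121/1000) = 423/605

P(the item is actually defective|the item is flagged defective) = 423/605 ≈ 69.92%


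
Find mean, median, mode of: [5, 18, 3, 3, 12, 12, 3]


Sorted: [3, 3, 3, 5, 12, 12, 18]
Mean = 56/7 = 8
Median = 5
Freq: {5: 1, 18: 1, 3: 3, 12: 2}
Mode: [3]

Mean=8, Median=5, Mode=3


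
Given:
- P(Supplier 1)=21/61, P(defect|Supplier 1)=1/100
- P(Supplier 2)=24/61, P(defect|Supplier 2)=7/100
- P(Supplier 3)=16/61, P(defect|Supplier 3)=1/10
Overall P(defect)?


P(B) = Σ P(B|Aᵢ)×P(Aᵢ)
  1/100×21/61 = 21/6100
  7/100×24/61 = 42/1525
  1/10×16/61 = 8/305
Sum = 349/6100

P(defect) = 349/6100 ≈ 5.72%


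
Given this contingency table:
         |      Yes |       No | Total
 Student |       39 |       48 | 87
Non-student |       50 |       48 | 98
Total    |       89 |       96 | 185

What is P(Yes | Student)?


P(Yes | Student) = 39/(39+48) = 39/87 = 13/29

P(Yes|Student) = 13/29 ≈ 44.83%


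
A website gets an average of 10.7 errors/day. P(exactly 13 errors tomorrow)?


Poisson(λ=10.7): P(X=13) = e^(-λ)×λ^k/k!
= e^(-10.7) × 10.7^13 / 13!
≈ 2.254493791e-05 × 2.40984500019e+13 / 6227020800 ≈ 0.087248

P(X=13) ≈ 0.087248 ≈ 8.72%


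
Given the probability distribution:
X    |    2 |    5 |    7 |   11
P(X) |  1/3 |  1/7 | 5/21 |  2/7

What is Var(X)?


E[X] = 130/21
E[X²] = 358/7
Var(X) = E[X²] - (E[X])² = 358/7 - 16900/441 = 5654/441

Var(X) = 5654/441 ≈ 12.8209


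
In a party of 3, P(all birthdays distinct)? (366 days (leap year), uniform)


P(all different) = Π(366-i)/366 for i=0..2
= (366/366)×(365/366)×...×(364/366)
= 0.991818

P ≈ 0.9918 ≈ 99.18%


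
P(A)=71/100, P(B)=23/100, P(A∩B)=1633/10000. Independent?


P(A)×P(B) = 1633/10000
P(A∩B) = 1633/10000
Equal ✓ → Independent

Yes, independent


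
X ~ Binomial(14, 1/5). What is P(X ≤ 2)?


P(X ≤ 2) = Σ P(X=i) for i=0..2
P(X=0) = 268435456/6103515625
P(X=1) = 939524096/6103515625
P(X=2) = 1526726656/6103515625
Sum = 2734686208/6103515625

P(X ≤ 2) = 2734686208/6103515625 ≈ 44.81%


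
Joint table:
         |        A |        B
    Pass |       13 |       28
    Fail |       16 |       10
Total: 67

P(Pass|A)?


P(Pass|A) = 13/(13+16) = 13/29

P = 13/29 ≈ 44.83%


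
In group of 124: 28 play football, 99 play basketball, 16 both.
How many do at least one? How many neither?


|A∪B| = 28+99-16 = 111
Neither = 124-111 = 13

At least one: 111; Neither: 13


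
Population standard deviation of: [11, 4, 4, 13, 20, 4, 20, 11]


Mean = 87/8
  (11-87/8)²=1/64
  (4-87/8)²=3025/64
  (4-87/8)²=3025/64
  (13-87/8)²=289/64
  (20-87/8)²=5329/64
  (4-87/8)²=3025/64
  (20-87/8)²=5329/64
  (11-87/8)²=1/64
Σ(x-μ)² = 2503/8
σ² = (2503/8)/8 = 2503/64

σ = √(2503/64) ≈ 6.2537


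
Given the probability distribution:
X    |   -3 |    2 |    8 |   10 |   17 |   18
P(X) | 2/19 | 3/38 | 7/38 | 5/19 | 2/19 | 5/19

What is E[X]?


E[X] = Σ x·P(X=x)
= (-3)×(2/19) + (2)×(3/38) + (8)×(7/38) + (10)×(5/19) + (17)×(2/19) + (18)×(5/19)
= 199/19

E[X] = 199/19


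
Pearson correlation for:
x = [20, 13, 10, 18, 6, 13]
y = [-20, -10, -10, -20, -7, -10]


n=6, Σx=80, Σy=-77, Σxy=-1162, Σx²=1198, Σy²=1149
r = (6×(-1162) - 80×(-77))/√((6×1198 - 80²)(6×1149 - (-77)²))
= -812/√(788×965) = -812/√760420 ≈ -812/872.0206 ≈ -0.9312

r ≈ -0.9312


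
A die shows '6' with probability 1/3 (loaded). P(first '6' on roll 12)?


Geometric: P(X=12) = (1-p)^(k-1)×p = (2/3)^11×1/3 = 2048/531441

P(X=12) = 2048/531441 ≈ 0.39%


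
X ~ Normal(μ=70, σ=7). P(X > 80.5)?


z = (80.5-70)/7 = 1.5
P(X > 80.5) = 1 - P(Z ≤ 1.5) = 1 - 0.9332 = 0.0668

P(X > 80.5) ≈ 0.0668


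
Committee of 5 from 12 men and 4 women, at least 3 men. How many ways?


Count by #men:
  3M,2W: C(12,3)×C(4,2)=1320
  4M,1W: C(12,4)×C(4,1)=1980
  5M,0W: C(12,5)×C(4,0)=792
Total = 4092

4092


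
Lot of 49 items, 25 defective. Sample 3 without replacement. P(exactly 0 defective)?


Hypergeometric: C(25,0)×C(24,3)/C(49,3)
= 1×2024/18424 = 253/2303

P(X=0) = 253/2303 ≈ 10.99%


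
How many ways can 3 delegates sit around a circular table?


Circular arrangements of 3 distinct objects: fix one position to break rotational symmetry.
(n-1)! = 2! = 2

2


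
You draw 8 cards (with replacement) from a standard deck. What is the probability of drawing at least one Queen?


P(not a Queen) = 48/52 = 12/13
P(none in 8 draws) = (12/13)^8 = 429981696/815730721
P(≥1 Queen) = 1 - 429981696/815730721 = 385749025/815730721

P = 385749025/815730721 ≈ 47.29%


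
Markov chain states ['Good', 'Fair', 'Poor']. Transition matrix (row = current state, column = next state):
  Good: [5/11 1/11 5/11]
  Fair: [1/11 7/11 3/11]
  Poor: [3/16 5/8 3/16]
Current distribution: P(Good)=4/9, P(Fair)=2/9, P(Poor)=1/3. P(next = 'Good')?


P(next=Good) = Σᵢ P(now=i)×P(i→Good)
= 4/9×5/11 + 2/9×1/11 + 1/3×3/16
= 20/99 + 2/99 + 1/16 = 41/144

P = 41/144 ≈ 0.2847


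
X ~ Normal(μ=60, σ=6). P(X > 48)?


z = (48-60)/6 = -2.0
P(X > 48) = 1 - P(Z ≤ -2.0) = 1 - 0.0228 = 0.9772

P(X > 48) ≈ 0.9772


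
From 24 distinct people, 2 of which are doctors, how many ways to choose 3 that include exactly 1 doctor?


Choose 1 of the 2 doctors and 2 of the other 22 people:
C(2,1)×C(22,2) = 2×231 = 462

462


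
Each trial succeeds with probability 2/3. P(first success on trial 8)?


Geometric: P(X=8) = (1-p)^(k-1)×p = (1/3)^7×2/3 = 2/6561

P(X=8) = 2/6561 ≈ 0.03%


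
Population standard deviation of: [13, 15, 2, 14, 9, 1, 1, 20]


Mean = 75/8
  (13-75/8)²=841/64
  (15-75/8)²=2025/64
  (2-75/8)²=3481/64
  (14-75/8)²=1369/64
  (9-75/8)²=9/64
  (1-75/8)²=4489/64
  (1-75/8)²=4489/64
  (20-75/8)²=7225/64
Σ(x-μ)² = 2991/8
σ² = (2991/8)/8 = 2991/64

σ = √(2991/64) ≈ 6.8363


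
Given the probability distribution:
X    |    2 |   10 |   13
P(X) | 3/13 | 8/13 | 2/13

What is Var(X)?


E[X] = 112/13
E[X²] = 1150/13
Var(X) = E[X²] - (E[X])² = 1150/13 - 12544/169 = 2406/169

Var(X) = 2406/169 ≈ 14.2367


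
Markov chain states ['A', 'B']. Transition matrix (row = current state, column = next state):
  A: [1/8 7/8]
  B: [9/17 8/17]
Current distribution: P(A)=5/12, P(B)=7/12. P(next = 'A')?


P(next=A) = Σᵢ P(now=i)×P(i→A)
= 5/12×1/8 + 7/12×9/17
= 5/96 + 21/68 = 589/1632

P = 589/1632 ≈ 0.3609


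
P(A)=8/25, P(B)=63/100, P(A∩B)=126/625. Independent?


P(A)×P(B) = 126/625
P(A∩B) = 126/625
Equal ✓ → Independent

Yes, independent


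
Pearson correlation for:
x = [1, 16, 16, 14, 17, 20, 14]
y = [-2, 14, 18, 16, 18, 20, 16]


n=7, Σx=98, Σy=100, Σxy=1664, Σx²=1594, Σy²=1760
r = (7×1664 - 98×100)/√((7×1594 - 98²)(7×1760 - 100²))
= 1848/√(1554×2320) = 1848/√3605280 ≈ 1848/1898.7575 ≈ 0.9733

r ≈ 0.9733


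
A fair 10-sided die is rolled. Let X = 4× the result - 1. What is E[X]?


E[die] = (1+10)/2 = 11/2
E[X] = 4×11/2 - 1 = 21

E[X] = 21


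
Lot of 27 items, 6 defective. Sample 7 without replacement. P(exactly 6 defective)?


Hypergeometric: C(6,6)×C(21,1)/C(27,7)
= 1×21/888030 = 7/296010

P(X=6) = 7/296010 ≈ 0.00%


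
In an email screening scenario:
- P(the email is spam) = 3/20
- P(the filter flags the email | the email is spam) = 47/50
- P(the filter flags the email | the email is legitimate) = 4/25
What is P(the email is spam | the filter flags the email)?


Using Bayes' theorem:
P(A|B) = P(B|A)·P(A) / P(B)

P(the filter flags the email) = 47/50 × 3/20 + 4/25 × 17/20
= 141/1000 + 17/125 = 277/1000

P(the email is spam|the filter flags the email) = (141/1000) / (277/1000) = 141/277

P(the email is spam|the filter flags the email) = 141/277 ≈ 50.90%


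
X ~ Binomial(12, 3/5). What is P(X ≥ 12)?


P(X ≥ 12) = Σ P(X=i) for i=12..12
P(X=12) = 531441/244140625
Sum = 531441/244140625

P(X ≥ 12) = 531441/244140625 ≈ 0.22%


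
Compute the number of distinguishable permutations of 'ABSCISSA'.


Letters: 8, freq: {'A': 2, 'B': 1, 'S': 3, 'C': 1, 'I': 1}
8!/(2!×1!×3!×1!×1!) = 40320/12 = 3360

3360


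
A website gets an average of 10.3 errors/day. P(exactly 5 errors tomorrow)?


Poisson(λ=10.3): P(X=5) = e^(-λ)×λ^k/k!
= e^(-10.3) × 10.3^5 / 5!
≈ 3.363309519e-05 × 115927.40743 / 120 ≈ 0.032492

P(X=5) ≈ 0.032492 ≈ 3.25%


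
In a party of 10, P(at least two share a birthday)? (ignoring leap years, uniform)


P(all different) = Π(365-i)/365 for i=0..9
= 0.883052
P(match) = 1 - 0.883052 = 0.116948

P ≈ 0.1169 ≈ 11.69%


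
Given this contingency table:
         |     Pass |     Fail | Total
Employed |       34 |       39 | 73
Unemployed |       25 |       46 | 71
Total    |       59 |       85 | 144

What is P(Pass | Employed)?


P(Pass | Employed) = 34/(34+39) = 34/73

P(Pass|Employed) = 34/73 ≈ 46.58%


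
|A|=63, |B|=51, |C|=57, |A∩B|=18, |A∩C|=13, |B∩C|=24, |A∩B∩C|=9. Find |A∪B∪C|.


|A∪B∪C| = 63+51+57-18-13-24+9 = 125

|A∪B∪C| = 125


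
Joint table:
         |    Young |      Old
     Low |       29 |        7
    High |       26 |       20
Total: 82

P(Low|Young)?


P(Low|Young) = 29/(29+26) = 29/55

P = 29/55 ≈ 52.73%


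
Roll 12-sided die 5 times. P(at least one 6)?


P(no 6)^5 = (11/12)^5 = 161051/248832
P(≥1) = 1 - 161051/248832 = 87781/248832

P = 87781/248832 ≈ 35.28%


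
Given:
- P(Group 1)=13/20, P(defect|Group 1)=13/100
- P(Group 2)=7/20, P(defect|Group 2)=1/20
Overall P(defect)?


P(B) = Σ P(B|Aᵢ)×P(Aᵢ)
  13/100×13/20 = 169/2000
  1/20×7/20 = 7/400
Sum = 51/500

P(defect) = 51/500 ≈ 10.20%


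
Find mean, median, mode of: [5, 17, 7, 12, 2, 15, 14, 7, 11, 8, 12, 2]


Sorted: [2, 2, 5, 7, 7, 8, 11, 12, 12, 14, 15, 17]
Mean = 112/12 = 28/3
Median = 19/2
Freq: {5: 1, 17: 1, 7: 2, 12: 2, 2: 2, 15: 1, 14: 1, 11: 1, 8: 1}
Mode: [2, 7, 12]

Mean=28/3, Median=19/2, Mode=[2, 7, 12]


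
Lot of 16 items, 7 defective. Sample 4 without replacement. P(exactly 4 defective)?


Hypergeometric: C(7,4)×C(9,0)/C(16,4)
= 35×1/1820 = 1/52

P(X=4) = 1/52 ≈ 1.92%


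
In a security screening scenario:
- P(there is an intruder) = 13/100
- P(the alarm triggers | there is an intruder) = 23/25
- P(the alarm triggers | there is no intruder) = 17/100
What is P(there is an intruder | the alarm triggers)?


Using Bayes' theorem:
P(A|B) = P(B|A)·P(A) / P(B)

P(the alarm triggers) = 23/25 × 13/100 + 17/100 × 87/100
= 299/2500 + 1479/10000 = 107/400

P(there is an intruder|the alarm triggers) = (299/2500) / (107/400) = 1196/2675

P(there is an intruder|the alarm triggers) = 1196/2675 ≈ 44.71%


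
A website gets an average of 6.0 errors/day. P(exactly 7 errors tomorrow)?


Poisson(λ=6.0): P(X=7) = e^(-λ)×λ^k/k!
= e^(-6.0) × 6.0^7 / 7!
≈ 0.002478752177 × 279936 / 5040 ≈ 0.137677

P(X=7) ≈ 0.137677 ≈ 13.77%


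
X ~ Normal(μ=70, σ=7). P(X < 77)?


z = (77-70)/7 = 1.0
P(Z < 1.0) = 0.8413

P(X < 77) ≈ 0.8413


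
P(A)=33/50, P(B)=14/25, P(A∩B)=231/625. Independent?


P(A)×P(B) = 231/625
P(A∩B) = 231/625
Equal ✓ → Independent

Yes, independent


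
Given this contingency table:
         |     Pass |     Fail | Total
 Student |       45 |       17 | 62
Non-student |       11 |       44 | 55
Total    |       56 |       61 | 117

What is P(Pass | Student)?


P(Pass | Student) = 45/(45+17) = 45/62

P(Pass|Student) = 45/62 ≈ 72.58%


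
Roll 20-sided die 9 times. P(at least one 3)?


P(no 3)^9 = (19/20)^9 = 322687697779/512000000000
P(≥1) = 1 - 322687697779/512000000000 = 189312302221/512000000000

P = 189312302221/512000000000 ≈ 36.98%


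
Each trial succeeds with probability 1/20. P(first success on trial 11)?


Geometric: P(X=11) = (1-p)^(k-1)×p = (19/20)^10×1/20 = 6131066257801/204800000000000

P(X=11) = 6131066257801/204800000000000 ≈ 2.99%


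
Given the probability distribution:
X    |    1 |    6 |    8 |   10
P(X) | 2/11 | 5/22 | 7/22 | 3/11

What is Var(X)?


E[X] = 75/11
E[X²] = 56
Var(X) = E[X²] - (E[X])² = 56 - 5625/121 = 1151/121

Var(X) = 1151/121 ≈ 9.5124


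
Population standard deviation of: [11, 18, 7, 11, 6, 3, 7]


Mean = 63/7 = 9
  (11-9)²=4
  (18-9)²=81
  (7-9)²=4
  (11-9)²=4
  (6-9)²=9
  (3-9)²=36
  (7-9)²=4
Σ(x-μ)² = 142
σ² = 142/7

σ = √(142/7) ≈ 4.5040


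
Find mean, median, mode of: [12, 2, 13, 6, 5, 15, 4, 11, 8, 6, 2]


Sorted: [2, 2, 4, 5, 6, 6, 8, 11, 12, 13, 15]
Mean = 84/11
Median = 6
Freq: {12: 1, 2: 2, 13: 1, 6: 2, 5: 1, 15: 1, 4: 1, 11: 1, 8: 1}
Mode: [2, 6]

Mean=84/11, Median=6, Mode=[2, 6]


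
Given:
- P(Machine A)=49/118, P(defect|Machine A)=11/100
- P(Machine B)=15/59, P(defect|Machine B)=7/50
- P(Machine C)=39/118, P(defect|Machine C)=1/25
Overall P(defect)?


P(B) = Σ P(B|Aᵢ)×P(Aᵢ)
  11/100×49/118 = 539/11800
  7/50×15/59 = 21/590
  1/25×39/118 = 39/2950
Sum = 223/2360

P(defect) = 223/2360 ≈ 9.45%


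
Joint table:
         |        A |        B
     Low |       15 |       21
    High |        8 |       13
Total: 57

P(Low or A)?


P(Low∨A) = P(Low) + P(A) - P(Low∧A)
= (36 + 23 - 15)/57 = 44/57

P = 44/57 ≈ 77.19%


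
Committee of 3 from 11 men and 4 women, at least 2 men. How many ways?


Count by #men:
  2M,1W: C(11,2)×C(4,1)=220
  3M,0W: C(11,3)×C(4,0)=165
Total = 385

385


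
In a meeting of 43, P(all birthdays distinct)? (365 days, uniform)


P(all different) = Π(365-i)/365 for i=0..42
= (365/365)×(364/365)×...×(323/365)
= 0.076077

P ≈ 0.0761 ≈ 7.61%


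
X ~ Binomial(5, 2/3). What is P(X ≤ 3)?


P(X ≤ 3) = Σ P(X=i) for i=0..3
P(X=0) = 1/243
P(X=1) = 10/243
P(X=2) = 40/243
P(X=3) = 80/243
Sum = 131/243

P(X ≤ 3) = 131/243 ≈ 53.91%


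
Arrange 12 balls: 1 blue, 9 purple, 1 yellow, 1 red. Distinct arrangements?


12!/(1!×9!×1!×1!) = 1320

1320


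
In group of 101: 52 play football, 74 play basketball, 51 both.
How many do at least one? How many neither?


|A∪B| = 52+74-51 = 75
Neither = 101-75 = 26

At least one: 75; Neither: 26


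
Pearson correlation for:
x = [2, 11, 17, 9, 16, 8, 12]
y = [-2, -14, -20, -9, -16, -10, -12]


n=7, Σx=75, Σy=-83, Σxy=-1059, Σx²=959, Σy²=1181
r = (7×(-1059) - 75×(-83))/√((7×959 - 75²)(7×1181 - (-83)²))
= -1188/√(1088×1378) = -1188/√1499264 ≈ -1188/1224.4444 ≈ -0.9702

r ≈ -0.9702


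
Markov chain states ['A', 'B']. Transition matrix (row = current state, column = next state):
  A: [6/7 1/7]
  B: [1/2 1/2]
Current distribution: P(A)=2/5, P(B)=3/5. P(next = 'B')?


P(next=B) = Σᵢ P(now=i)×P(i→B)
= 2/5×1/7 + 3/5×1/2
= 2/35 + 3/10 = 5/14

P = 5/14 ≈ 0.3571
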